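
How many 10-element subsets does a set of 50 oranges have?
C(50,10) = 50!/(10!×40!) = 10272278170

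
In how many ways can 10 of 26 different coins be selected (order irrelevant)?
C(26,10) = 26!/(10!×16!) = 5311735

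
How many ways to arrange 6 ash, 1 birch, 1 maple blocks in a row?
8! / (6! × 1! × 1!) = 56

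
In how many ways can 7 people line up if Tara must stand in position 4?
Fix one position: (7-1)! = 720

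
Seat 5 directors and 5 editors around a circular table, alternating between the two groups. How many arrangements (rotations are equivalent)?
Fix one of the directors: (5-1)! ways for the remaining directors, × 5! ways for the editors = 24 × 120 = 2880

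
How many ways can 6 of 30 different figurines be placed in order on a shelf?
P(30,6) = 30!/(30-6)! = 427518000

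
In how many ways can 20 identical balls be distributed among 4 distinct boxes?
C(20+4-1, 4-1) = C(23, 3) = 1771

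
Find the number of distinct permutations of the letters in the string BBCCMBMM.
8! / (3! × 2! × 3!) = 560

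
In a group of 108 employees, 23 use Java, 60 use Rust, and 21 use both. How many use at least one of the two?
|A∪B| = |A| + |B| - |A∩B| = 23 + 60 - 21 = 62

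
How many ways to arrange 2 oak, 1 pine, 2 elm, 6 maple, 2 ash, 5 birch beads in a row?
18! / (2! × 1! × 2! × 6! × 2! × 5!) = 9262693440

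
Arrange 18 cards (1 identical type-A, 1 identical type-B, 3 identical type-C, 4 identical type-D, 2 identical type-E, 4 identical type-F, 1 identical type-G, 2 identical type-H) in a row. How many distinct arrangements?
18! / (1! × 1! × 3! × 4! × 2! × 4! × 1! × 2!) = 463134672000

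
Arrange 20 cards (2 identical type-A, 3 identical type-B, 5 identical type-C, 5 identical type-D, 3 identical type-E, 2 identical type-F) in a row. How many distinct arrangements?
20! / (2! × 3! × 5! × 5! × 3! × 2!) = 1173274502400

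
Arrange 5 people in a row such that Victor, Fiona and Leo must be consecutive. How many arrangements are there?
Treat the 3 as one block: (5-3+1)! × 3! = 6 × 6 = 36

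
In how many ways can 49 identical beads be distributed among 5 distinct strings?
C(49+5-1, 5-1) = C(53, 4) = 292825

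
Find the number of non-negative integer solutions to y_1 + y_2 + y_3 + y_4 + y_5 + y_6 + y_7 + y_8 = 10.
C(10+8-1, 8-1) = C(17, 7) = 19448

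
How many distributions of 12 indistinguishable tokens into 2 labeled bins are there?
C(12+2-1, 2-1) = C(13, 1) = 13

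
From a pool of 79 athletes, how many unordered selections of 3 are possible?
C(79,3) = 79!/(3!×76!) = 79079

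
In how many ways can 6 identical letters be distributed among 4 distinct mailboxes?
C(6+4-1, 4-1) = C(9, 3) = 84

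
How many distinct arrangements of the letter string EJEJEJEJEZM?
11! / (4! × 5! × 1! × 1!) = 13860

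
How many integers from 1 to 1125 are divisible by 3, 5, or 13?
⌊1125/3⌋+⌊1125/5⌋+⌊1125/13⌋ - ⌊1125/15⌋-⌊1125/39⌋-⌊1125/65⌋ + ⌊1125/195⌋ = 375+225+86 - 75-28-17 + 5 = 571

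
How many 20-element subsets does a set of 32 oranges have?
C(32,20) = 32!/(20!×12!) = 225792840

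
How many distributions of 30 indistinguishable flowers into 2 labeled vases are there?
C(30+2-1, 2-1) = C(31, 1) = 31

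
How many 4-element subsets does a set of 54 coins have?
C(54,4) = 54!/(4!×50!) = 316251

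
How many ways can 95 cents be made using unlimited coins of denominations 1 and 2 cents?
Coefficient of x^95 in 1/(1-x^1) · 1/(1-x^2). Use j coins of 2 for j = 0..⌊95/2⌋ = 47, the rest in 1s: 47 + 1 = 48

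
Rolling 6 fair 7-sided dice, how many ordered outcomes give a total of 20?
Coefficient of x^20 in (x + x² + ... + x^7)^6. By inclusion-exclusion on dice exceeding 7: Σ_j (-1)^j C(6,j)·C(20-1-7j, 5) = C(6,0)·C(19,5) - C(6,1)·C(12,5) + C(6,2)·C(5,5) = 1·11628 - 6·792 + 15·1 = 6891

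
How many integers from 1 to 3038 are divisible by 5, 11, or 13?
⌊3038/5⌋+⌊3038/11⌋+⌊3038/13⌋ - ⌊3038/55⌋-⌊3038/65⌋-⌊3038/143⌋ + ⌊3038/715⌋ = 607+276+233 - 55-46-21 + 4 = 998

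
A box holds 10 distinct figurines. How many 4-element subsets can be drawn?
C(10,4) = 10!/(4!×6!) = 210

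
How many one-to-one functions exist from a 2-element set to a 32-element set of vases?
P(32,2) = 32!/(32-2)! = 992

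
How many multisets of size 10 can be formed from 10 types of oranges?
C(10+10-1, 10-1) = C(19, 9) = 92378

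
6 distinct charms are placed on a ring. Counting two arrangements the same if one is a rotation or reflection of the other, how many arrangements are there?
(6-1)!/2 = 120/2 = 60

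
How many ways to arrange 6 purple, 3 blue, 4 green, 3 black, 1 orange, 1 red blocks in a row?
18! / (6! × 3! × 4! × 3! × 1! × 1!) = 10291881600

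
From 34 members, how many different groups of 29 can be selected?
C(34,29) = 34!/(29!×5!) = 278256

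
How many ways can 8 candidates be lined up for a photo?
8! = 40320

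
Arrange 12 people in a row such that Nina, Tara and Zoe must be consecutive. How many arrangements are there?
Treat the 3 as one block: (12-3+1)! × 3! = 3628800 × 6 = 21772800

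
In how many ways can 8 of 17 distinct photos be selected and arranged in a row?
P(17,8) = 17!/(17-8)! = 980179200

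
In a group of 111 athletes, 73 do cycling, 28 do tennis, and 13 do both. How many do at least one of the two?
|A∪B| = |A| + |B| - |A∩B| = 73 + 28 - 13 = 88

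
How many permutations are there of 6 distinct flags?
6! = 720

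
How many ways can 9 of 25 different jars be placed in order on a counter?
P(25,9) = 25!/(25-9)! = 741354768000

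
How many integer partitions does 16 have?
Pentagonal recurrence p(n) = p(n-1) + p(n-2) - p(n-5) - p(n-7) + p(n-12) + p(n-15) - ... gives p(0..15) = 1, 1, 2, 3, 5, 7, 11, 15, 22, 30, 42, 56, 77, 101, 135, 176. p(16) = p(15) + p(14) - p(11) - p(9) + p(4) + p(1) = 176 + 135 - 56 - 30 + 5 + 1 = 231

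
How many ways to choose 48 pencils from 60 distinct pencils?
C(60,48) = 60!/(48!×12!) = 1399358844975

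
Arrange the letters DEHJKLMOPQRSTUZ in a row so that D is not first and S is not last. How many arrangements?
By inclusion-exclusion: 15! - 2×(15-1)! + (15-2)! = 1307674368000 - 174356582400 + 6227020800 = 1139544806400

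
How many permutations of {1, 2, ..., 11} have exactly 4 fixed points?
Choose the 4 fixed points C(11,4) = 330, derange the rest: !7 = Σ_{j=0}^{7} (-1)^j·7!/j! = 5040 - 5040 + 2520 - 840 + 210 - 42 + 7 - 1 = 1854. Product = 330 × 1854 = 611820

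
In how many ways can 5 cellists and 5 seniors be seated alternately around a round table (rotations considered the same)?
Fix one of the cellists: (5-1)! ways for the remaining cellists, × 5! ways for the seniors = 24 × 120 = 2880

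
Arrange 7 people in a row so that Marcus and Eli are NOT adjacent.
Total - adjacent = 7! - (7-1)!×2 = 5040 - 1440 = 3600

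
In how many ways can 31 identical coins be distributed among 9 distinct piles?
C(31+9-1, 9-1) = C(39, 8) = 61523748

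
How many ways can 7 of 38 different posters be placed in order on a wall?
P(38,7) = 38!/(38-7)! = 63606090240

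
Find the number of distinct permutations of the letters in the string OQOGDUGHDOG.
11! / (1! × 3! × 1! × 1! × 3! × 2!) = 554400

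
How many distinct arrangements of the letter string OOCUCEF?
7! / (1! × 2! × 1! × 2! × 1!) = 1260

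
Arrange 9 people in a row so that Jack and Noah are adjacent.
Treat as block: (9-1)! × 2! = 40320 × 2 = 80640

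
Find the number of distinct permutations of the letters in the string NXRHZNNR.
8! / (3! × 2! × 1! × 1! × 1!) = 3360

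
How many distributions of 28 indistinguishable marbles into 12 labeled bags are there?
C(28+12-1, 12-1) = C(39, 11) = 1676056044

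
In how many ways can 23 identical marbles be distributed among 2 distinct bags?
C(23+2-1, 2-1) = C(24, 1) = 24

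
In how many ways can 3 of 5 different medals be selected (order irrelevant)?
C(5,3) = 5!/(3!×2!) = 10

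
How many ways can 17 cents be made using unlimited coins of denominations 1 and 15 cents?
Coefficient of x^17 in 1/(1-x^1) · 1/(1-x^15). Use j coins of 15 for j = 0..⌊17/15⌋ = 1, the rest in 1s: 1 + 1 = 2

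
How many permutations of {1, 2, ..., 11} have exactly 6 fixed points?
Choose the 6 fixed points C(11,6) = 462, derange the rest: !5 = Σ_{j=0}^{5} (-1)^j·5!/j! = 120 - 120 + 60 - 20 + 5 - 1 = 44. Product = 462 × 44 = 20328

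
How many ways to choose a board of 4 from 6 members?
C(6,4) = 6!/(4!×2!) = 15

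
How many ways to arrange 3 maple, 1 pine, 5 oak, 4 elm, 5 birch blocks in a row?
18! / (3! × 1! × 5! × 4! × 5!) = 3087564480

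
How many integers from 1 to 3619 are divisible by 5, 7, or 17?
⌊3619/5⌋+⌊3619/7⌋+⌊3619/17⌋ - ⌊3619/35⌋-⌊3619/85⌋-⌊3619/119⌋ + ⌊3619/595⌋ = 723+517+212 - 103-42-30 + 6 = 1283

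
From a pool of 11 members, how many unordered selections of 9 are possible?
C(11,9) = 11!/(9!×2!) = 55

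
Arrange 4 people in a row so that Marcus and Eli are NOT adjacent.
Total - adjacent = 4! - (4-1)!×2 = 24 - 12 = 12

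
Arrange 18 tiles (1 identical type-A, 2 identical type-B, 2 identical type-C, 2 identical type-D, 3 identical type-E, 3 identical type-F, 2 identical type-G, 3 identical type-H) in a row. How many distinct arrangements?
18! / (1! × 2! × 2! × 2! × 3! × 3! × 2! × 3!) = 1852538688000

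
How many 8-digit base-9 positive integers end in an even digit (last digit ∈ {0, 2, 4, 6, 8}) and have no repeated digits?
Last∈{0,2,4,6,8}. Last=0: 40320. Last nonzero: 4×7×P(7,6) = 141120. Total = 181440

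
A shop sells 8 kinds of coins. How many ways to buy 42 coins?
C(42+8-1, 8-1) = C(49, 7) = 85900584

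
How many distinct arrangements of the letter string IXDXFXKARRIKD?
13! / (1! × 2! × 2! × 2! × 2! × 3! × 1!) = 64864800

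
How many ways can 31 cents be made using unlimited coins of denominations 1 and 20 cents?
Coefficient of x^31 in 1/(1-x^1) · 1/(1-x^20). Use j coins of 20 for j = 0..⌊31/20⌋ = 1, the rest in 1s: 1 + 1 = 2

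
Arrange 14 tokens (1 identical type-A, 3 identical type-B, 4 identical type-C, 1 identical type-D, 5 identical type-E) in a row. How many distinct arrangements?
14! / (1! × 3! × 4! × 1! × 5!) = 5045040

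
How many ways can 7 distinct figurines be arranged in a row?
7! = 5040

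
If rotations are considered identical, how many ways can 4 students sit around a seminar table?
Circular: fix one position, arrange the rest. (4-1)! = 6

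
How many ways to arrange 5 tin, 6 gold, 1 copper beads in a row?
12! / (5! × 6! × 1!) = 5544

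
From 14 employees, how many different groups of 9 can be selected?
C(14,9) = 14!/(9!×5!) = 2002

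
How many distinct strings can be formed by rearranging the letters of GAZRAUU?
7! / (2! × 1! × 1! × 2! × 1!) = 1260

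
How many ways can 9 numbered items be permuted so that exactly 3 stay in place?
Choose the 3 fixed points C(9,3) = 84, derange the rest: !6 = Σ_{j=0}^{6} (-1)^j·6!/j! = 720 - 720 + 360 - 120 + 30 - 6 + 1 = 265. Product = 84 × 265 = 22260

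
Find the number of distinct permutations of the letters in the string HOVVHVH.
7! / (3! × 3! × 1!) = 140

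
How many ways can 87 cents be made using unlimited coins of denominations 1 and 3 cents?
Coefficient of x^87 in 1/(1-x^1) · 1/(1-x^3). Use j coins of 3 for j = 0..⌊87/3⌋ = 29, the rest in 1s: 29 + 1 = 30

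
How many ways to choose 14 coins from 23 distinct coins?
C(23,14) = 23!/(14!×9!) = 817190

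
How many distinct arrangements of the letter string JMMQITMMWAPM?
12! / (5! × 1! × 1! × 1! × 1! × 1! × 1! × 1!) = 3991680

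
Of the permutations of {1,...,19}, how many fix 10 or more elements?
Exactly j fixed points: C(19,j)·!(19-j); sum over j ≥ 10 (derangement numbers via !m = (m-1)·(!(m-1) + !(m-2)): !0..!9 = 1, 0, 1, 2, 9, 44, 265, 1854, 14833, 133496). Σ_{j=10}^{19} C(19,j)·!(19-j) = C(19,10)·!9 + C(19,11)·!8 + C(19,12)·!7 + C(19,13)·!6 + C(19,14)·!5 + C(19,15)·!4 + C(19,16)·!3 + C(19,17)·!2 + C(19,18)·!1 + C(19,19)·!0 = 92378·133496 + 75582·14833 + 50388·1854 + 27132·265 + 11628·44 + 3876·9 + 969·2 + 171·1 + 19·0 + 1·1 = 13554359252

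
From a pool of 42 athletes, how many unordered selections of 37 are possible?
C(42,37) = 42!/(37!×5!) = 850668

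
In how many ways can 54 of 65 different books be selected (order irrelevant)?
C(65,54) = 65!/(54!×11!) = 895068996640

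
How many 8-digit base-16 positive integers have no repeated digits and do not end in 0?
Last digit: 15 nonzero choices. First digit: 14 (nonzero, ≠last). Middle 6: P(14,6) = 2162160. Total = 454053600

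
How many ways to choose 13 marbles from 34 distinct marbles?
C(34,13) = 34!/(13!×21!) = 927983760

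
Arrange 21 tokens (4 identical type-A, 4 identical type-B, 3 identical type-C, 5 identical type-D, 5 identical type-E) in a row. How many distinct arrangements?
21! / (4! × 4! × 3! × 5! × 5!) = 1026615189600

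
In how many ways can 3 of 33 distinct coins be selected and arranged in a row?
P(33,3) = 33!/(33-3)! = 32736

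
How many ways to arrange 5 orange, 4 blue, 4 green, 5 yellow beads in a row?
18! / (5! × 4! × 4! × 5!) = 771891120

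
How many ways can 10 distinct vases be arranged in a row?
10! = 3628800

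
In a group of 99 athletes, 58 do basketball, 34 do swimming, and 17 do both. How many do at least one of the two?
|A∪B| = |A| + |B| - |A∩B| = 58 + 34 - 17 = 75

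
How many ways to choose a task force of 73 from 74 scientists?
C(74,73) = 74!/(73!×1!) = 74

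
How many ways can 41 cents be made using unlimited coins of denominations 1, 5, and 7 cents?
Coefficient of x^41 in 1/(1-x^1) · 1/(1-x^5) · 1/(1-x^7). Case on j = number of 7-cent coins (j = 0..5); remainder r = 41 - 7j is made from {1,5} in ⌊r/5⌋+1 ways. r = 41, 34, 27, 20, 13, 6 → 9 + 7 + 6 + 5 + 3 + 2 = 32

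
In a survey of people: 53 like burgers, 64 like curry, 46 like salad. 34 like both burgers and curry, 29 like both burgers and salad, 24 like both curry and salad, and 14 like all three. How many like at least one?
|A∪B∪C| = 53+64+46-34-29-24+14 = 90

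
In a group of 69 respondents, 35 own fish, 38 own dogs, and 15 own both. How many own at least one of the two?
|A∪B| = |A| + |B| - |A∩B| = 35 + 38 - 15 = 58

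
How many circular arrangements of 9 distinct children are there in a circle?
Circular: fix one position, arrange the rest. (9-1)! = 40320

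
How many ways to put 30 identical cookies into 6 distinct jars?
C(30+6-1, 6-1) = C(35, 5) = 324632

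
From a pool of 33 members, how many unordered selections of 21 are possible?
C(33,21) = 33!/(21!×12!) = 354817320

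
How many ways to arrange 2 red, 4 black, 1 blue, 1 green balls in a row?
8! / (2! × 4! × 1! × 1!) = 840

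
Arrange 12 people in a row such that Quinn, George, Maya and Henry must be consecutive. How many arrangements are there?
Treat the 4 as one block: (12-4+1)! × 4! = 362880 × 24 = 8709120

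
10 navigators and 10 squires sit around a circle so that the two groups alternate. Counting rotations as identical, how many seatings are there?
Fix one of the navigators: (10-1)! ways for the remaining navigators, × 10! ways for the squires = 362880 × 3628800 = 1316818944000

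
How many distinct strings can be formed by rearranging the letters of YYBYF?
5! / (1! × 3! × 1!) = 20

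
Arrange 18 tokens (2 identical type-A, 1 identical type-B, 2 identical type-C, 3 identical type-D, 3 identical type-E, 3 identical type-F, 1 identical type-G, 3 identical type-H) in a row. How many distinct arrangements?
18! / (2! × 1! × 2! × 3! × 3! × 3! × 1! × 3!) = 1235025792000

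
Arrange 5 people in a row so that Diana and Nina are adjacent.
Treat as block: (5-1)! × 2! = 24 × 2 = 48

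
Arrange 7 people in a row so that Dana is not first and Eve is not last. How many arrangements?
By inclusion-exclusion: 7! - 2×(7-1)! + (7-2)! = 5040 - 1440 + 120 = 3720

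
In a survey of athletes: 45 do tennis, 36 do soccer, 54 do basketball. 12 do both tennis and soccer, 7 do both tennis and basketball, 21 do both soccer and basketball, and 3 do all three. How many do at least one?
|A∪B∪C| = 45+36+54-12-7-21+3 = 98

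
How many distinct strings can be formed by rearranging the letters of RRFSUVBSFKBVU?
13! / (1! × 2! × 2! × 2! × 2! × 2! × 2!) = 97297200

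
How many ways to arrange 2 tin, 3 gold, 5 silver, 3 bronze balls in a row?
13! / (2! × 3! × 5! × 3!) = 720720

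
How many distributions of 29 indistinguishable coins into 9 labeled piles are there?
C(29+9-1, 9-1) = C(37, 8) = 38608020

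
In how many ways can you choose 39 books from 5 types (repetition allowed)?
C(39+5-1, 5-1) = C(43, 4) = 123410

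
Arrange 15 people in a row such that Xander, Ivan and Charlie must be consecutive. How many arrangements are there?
Treat the 3 as one block: (15-3+1)! × 3! = 6227020800 × 6 = 37362124800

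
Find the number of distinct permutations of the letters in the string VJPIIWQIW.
9! / (2! × 3! × 1! × 1! × 1! × 1!) = 30240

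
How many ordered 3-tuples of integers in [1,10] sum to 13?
Coefficient of x^13 in (x + x² + ... + x^10)^3. By inclusion-exclusion on dice exceeding 10: Σ_j (-1)^j C(3,j)·C(13-1-10j, 2) = C(3,0)·C(12,2) - C(3,1)·C(2,2) = 1·66 - 3·1 = 63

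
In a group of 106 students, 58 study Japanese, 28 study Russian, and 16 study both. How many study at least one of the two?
|A∪B| = |A| + |B| - |A∩B| = 58 + 28 - 16 = 70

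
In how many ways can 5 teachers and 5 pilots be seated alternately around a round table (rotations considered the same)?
Fix one of the teachers: (5-1)! ways for the remaining teachers, × 5! ways for the pilots = 24 × 120 = 2880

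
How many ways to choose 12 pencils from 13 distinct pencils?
C(13,12) = 13!/(12!×1!) = 13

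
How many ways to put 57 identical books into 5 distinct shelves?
C(57+5-1, 5-1) = C(61, 4) = 521855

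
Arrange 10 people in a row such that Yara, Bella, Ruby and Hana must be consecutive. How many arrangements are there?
Treat the 4 as one block: (10-4+1)! × 4! = 5040 × 24 = 120960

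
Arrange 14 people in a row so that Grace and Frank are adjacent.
Treat as block: (14-1)! × 2! = 6227020800 × 2 = 12454041600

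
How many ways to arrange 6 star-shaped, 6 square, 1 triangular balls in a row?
13! / (6! × 6! × 1!) = 12012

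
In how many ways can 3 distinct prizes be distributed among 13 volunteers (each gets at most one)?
P(13,3) = 13!/(13-3)! = 1716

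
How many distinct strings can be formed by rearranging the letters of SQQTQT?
6! / (2! × 3! × 1!) = 60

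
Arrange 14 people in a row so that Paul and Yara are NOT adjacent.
Total - adjacent = 14! - (14-1)!×2 = 87178291200 - 12454041600 = 74724249600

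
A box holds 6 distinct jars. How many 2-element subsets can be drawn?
C(6,2) = 6!/(2!×4!) = 15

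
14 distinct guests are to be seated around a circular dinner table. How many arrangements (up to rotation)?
Circular: fix one position, arrange the rest. (14-1)! = 6227020800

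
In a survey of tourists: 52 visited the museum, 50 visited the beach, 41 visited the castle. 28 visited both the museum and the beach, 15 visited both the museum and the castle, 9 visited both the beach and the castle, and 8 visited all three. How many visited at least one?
|A∪B∪C| = 52+50+41-28-15-9+8 = 99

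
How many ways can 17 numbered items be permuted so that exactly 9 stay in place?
Choose the 9 fixed points C(17,9) = 24310, derange the rest: !8 = Σ_{j=0}^{8} (-1)^j·8!/j! = 40320 - 40320 + 20160 - 6720 + 1680 - 336 + 56 - 8 + 1 = 14833. Product = 24310 × 14833 = 360590230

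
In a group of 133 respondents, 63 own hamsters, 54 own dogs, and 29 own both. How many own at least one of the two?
|A∪B| = |A| + |B| - |A∩B| = 63 + 54 - 29 = 88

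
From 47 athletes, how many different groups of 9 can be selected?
C(47,9) = 47!/(9!×38!) = 1362649145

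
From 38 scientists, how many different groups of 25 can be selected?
C(38,25) = 38!/(25!×13!) = 5414950296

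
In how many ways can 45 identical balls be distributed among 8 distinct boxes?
C(45+8-1, 8-1) = C(52, 7) = 133784560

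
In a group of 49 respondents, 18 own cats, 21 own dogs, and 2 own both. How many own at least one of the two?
|A∪B| = |A| + |B| - |A∩B| = 18 + 21 - 2 = 37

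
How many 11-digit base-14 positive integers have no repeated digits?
First digit: 13 choices (nonzero). Then descending: 13 × 13 × 12 × 11 × 10 × 9 × 8 × 7 × 6 × 5 × 4 = 13491878400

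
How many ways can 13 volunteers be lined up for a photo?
13! = 6227020800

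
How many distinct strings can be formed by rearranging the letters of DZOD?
4! / (2! × 1! × 1!) = 12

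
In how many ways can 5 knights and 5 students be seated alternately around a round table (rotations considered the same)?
Fix one of the knights: (5-1)! ways for the remaining knights, × 5! ways for the students = 24 × 120 = 2880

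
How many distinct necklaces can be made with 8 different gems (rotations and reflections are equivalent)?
(8-1)!/2 = 5040/2 = 2520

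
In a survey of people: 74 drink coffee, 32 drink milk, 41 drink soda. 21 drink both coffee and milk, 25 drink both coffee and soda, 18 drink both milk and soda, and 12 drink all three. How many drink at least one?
|A∪B∪C| = 74+32+41-21-25-18+12 = 95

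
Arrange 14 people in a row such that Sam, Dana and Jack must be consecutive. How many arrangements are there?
Treat the 3 as one block: (14-3+1)! × 3! = 479001600 × 6 = 2874009600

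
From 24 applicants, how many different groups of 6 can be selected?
C(24,6) = 24!/(6!×18!) = 134596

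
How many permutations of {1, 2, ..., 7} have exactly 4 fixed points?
Choose the 4 fixed points C(7,4) = 35, derange the rest: !3 = Σ_{j=0}^{3} (-1)^j·3!/j! = 6 - 6 + 3 - 1 = 2. Product = 35 × 2 = 70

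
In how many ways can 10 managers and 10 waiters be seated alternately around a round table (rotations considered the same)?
Fix one of the managers: (10-1)! ways for the remaining managers, × 10! ways for the waiters = 362880 × 3628800 = 1316818944000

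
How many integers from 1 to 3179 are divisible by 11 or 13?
⌊3179/11⌋ + ⌊3179/13⌋ - ⌊3179/143⌋ = 289 + 244 - 22 = 511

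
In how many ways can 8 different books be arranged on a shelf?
8! = 40320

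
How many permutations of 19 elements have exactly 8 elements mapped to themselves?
Choose the 8 fixed points C(19,8) = 75582, derange the rest: !11 = Σ_{j=0}^{11} (-1)^j·11!/j! = 39916800 - 39916800 + 19958400 - 6652800 + 1663200 - 332640 + 55440 - 7920 + 990 - 110 + 11 - 1 = 14684570. Product = 75582 × 14684570 = 1109889169740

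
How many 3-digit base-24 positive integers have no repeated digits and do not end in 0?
Last digit: 23 nonzero choices. First digit: 22 (nonzero, ≠last). Middle 1: P(22,1) = 22. Total = 11132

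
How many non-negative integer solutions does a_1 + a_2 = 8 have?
C(8+2-1, 2-1) = C(9, 1) = 9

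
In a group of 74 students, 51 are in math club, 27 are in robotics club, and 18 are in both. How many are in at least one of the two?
|A∪B| = |A| + |B| - |A∩B| = 51 + 27 - 18 = 60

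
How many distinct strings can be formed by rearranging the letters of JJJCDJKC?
8! / (4! × 2! × 1! × 1!) = 840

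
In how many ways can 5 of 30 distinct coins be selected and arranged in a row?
P(30,5) = 30!/(30-5)! = 17100720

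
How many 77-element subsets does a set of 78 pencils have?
C(78,77) = 78!/(77!×1!) = 78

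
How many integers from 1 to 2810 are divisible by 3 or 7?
⌊2810/3⌋ + ⌊2810/7⌋ - ⌊2810/21⌋ = 936 + 401 - 133 = 1204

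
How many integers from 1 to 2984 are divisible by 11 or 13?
⌊2984/11⌋ + ⌊2984/13⌋ - ⌊2984/143⌋ = 271 + 229 - 20 = 480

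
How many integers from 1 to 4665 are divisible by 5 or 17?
⌊4665/5⌋ + ⌊4665/17⌋ - ⌊4665/85⌋ = 933 + 274 - 54 = 1153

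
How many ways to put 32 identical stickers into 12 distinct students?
C(32+12-1, 12-1) = C(43, 11) = 5752004349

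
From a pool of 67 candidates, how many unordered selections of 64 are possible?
C(67,64) = 67!/(64!×3!) = 47905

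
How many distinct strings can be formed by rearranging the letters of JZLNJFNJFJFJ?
12! / (5! × 1! × 2! × 3! × 1!) = 332640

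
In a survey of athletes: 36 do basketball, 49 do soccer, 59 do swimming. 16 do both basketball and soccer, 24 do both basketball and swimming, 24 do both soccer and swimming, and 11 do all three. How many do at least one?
|A∪B∪C| = 36+49+59-16-24-24+11 = 91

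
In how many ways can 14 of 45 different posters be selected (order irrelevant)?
C(45,14) = 45!/(14!×31!) = 166871334960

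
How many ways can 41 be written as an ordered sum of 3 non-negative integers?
C(41+3-1, 3-1) = C(43, 2) = 903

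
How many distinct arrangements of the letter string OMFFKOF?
7! / (1! × 1! × 3! × 2!) = 420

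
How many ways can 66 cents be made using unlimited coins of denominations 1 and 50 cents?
Coefficient of x^66 in 1/(1-x^1) · 1/(1-x^50). Use j coins of 50 for j = 0..⌊66/50⌋ = 1, the rest in 1s: 1 + 1 = 2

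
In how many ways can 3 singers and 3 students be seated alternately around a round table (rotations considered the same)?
Fix one of the singers: (3-1)! ways for the remaining singers, × 3! ways for the students = 2 × 6 = 12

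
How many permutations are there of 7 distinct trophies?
7! = 5040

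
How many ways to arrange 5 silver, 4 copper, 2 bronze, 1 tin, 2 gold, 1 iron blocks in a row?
15! / (5! × 4! × 2! × 1! × 2! × 1!) = 113513400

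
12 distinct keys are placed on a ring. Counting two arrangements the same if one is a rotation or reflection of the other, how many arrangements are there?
(12-1)!/2 = 39916800/2 = 19958400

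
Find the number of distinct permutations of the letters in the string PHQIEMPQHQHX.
12! / (3! × 1! × 1! × 1! × 3! × 2! × 1!) = 6652800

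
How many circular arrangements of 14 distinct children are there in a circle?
Circular: fix one position, arrange the rest. (14-1)! = 6227020800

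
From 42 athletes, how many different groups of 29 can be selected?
C(42,29) = 42!/(29!×13!) = 25518731280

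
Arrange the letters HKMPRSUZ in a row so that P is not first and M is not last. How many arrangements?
By inclusion-exclusion: 8! - 2×(8-1)! + (8-2)! = 40320 - 10080 + 720 = 30960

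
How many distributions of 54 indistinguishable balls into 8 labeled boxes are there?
C(54+8-1, 8-1) = C(61, 7) = 436270780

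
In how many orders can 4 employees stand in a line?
4! = 24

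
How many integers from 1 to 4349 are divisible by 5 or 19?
⌊4349/5⌋ + ⌊4349/19⌋ - ⌊4349/95⌋ = 869 + 228 - 45 = 1052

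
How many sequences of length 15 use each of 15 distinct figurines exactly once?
15! = 1307674368000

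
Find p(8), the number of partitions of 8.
Pentagonal recurrence p(n) = p(n-1) + p(n-2) - p(n-5) - p(n-7) + p(n-12) + p(n-15) - ... gives p(0..7) = 1, 1, 2, 3, 5, 7, 11, 15. p(8) = p(7) + p(6) - p(3) - p(1) = 15 + 11 - 3 - 1 = 22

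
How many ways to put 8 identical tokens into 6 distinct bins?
C(8+6-1, 6-1) = C(13, 5) = 1287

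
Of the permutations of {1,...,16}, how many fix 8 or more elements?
Exactly j fixed points: C(16,j)·!(16-j); sum over j ≥ 8 (derangement numbers via !m = (m-1)·(!(m-1) + !(m-2)): !0..!8 = 1, 0, 1, 2, 9, 44, 265, 1854, 14833). Σ_{j=8}^{16} C(16,j)·!(16-j) = C(16,8)·!8 + C(16,9)·!7 + C(16,10)·!6 + C(16,11)·!5 + C(16,12)·!4 + C(16,13)·!3 + C(16,14)·!2 + C(16,15)·!1 + C(16,16)·!0 = 12870·14833 + 11440·1854 + 8008·265 + 4368·44 + 1820·9 + 560·2 + 120·1 + 16·0 + 1·1 = 214442403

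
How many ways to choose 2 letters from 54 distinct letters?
C(54,2) = 54!/(2!×52!) = 1431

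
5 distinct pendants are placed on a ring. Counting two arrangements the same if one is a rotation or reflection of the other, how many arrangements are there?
(5-1)!/2 = 24/2 = 12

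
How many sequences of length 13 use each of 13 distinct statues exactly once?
13! = 6227020800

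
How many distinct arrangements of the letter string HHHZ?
4! / (1! × 3!) = 4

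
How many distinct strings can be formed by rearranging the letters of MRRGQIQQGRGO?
12! / (3! × 3! × 1! × 3! × 1! × 1!) = 2217600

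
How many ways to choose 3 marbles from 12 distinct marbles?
C(12,3) = 12!/(3!×9!) = 220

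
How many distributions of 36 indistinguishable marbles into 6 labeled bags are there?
C(36+6-1, 6-1) = C(41, 5) = 749398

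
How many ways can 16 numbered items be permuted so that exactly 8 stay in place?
Choose the 8 fixed points C(16,8) = 12870, derange the rest: !8 = Σ_{j=0}^{8} (-1)^j·8!/j! = 40320 - 40320 + 20160 - 6720 + 1680 - 336 + 56 - 8 + 1 = 14833. Product = 12870 × 14833 = 190900710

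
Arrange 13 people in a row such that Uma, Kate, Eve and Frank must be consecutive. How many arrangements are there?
Treat the 4 as one block: (13-4+1)! × 4! = 3628800 × 24 = 87091200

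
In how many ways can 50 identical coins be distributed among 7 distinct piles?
C(50+7-1, 7-1) = C(56, 6) = 32468436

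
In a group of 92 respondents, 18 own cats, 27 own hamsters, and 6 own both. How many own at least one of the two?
|A∪B| = |A| + |B| - |A∩B| = 18 + 27 - 6 = 39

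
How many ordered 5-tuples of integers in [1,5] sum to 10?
Coefficient of x^10 in (x + x² + ... + x^5)^5. By inclusion-exclusion on dice exceeding 5: Σ_j (-1)^j C(5,j)·C(10-1-5j, 4) = C(5,0)·C(9,4) - C(5,1)·C(4,4) = 1·126 - 5·1 = 121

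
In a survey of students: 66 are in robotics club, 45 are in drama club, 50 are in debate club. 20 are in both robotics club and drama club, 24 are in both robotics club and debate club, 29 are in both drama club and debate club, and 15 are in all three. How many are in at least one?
|A∪B∪C| = 66+45+50-20-24-29+15 = 103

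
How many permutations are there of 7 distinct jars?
7! = 5040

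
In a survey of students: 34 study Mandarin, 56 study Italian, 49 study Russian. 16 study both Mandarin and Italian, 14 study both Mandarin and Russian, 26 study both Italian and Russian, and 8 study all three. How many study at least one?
|A∪B∪C| = 34+56+49-16-14-26+8 = 91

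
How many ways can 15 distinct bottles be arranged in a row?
15! = 1307674368000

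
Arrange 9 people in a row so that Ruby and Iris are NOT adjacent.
Total - adjacent = 9! - (9-1)!×2 = 362880 - 80640 = 282240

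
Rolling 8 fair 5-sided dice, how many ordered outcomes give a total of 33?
Coefficient of x^33 in (x + x² + ... + x^5)^8. By inclusion-exclusion on dice exceeding 5: Σ_j (-1)^j C(8,j)·C(33-1-5j, 7) = C(8,0)·C(32,7) - C(8,1)·C(27,7) + C(8,2)·C(22,7) - C(8,3)·C(17,7) + C(8,4)·C(12,7) - C(8,5)·C(7,7) = 1·3365856 - 8·888030 + 28·170544 - 56·19448 + 70·792 - 56·1 = 3144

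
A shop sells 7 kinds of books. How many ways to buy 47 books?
C(47+7-1, 7-1) = C(53, 6) = 22957480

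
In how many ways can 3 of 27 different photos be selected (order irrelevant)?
C(27,3) = 27!/(3!×24!) = 2925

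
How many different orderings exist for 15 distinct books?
15! = 1307674368000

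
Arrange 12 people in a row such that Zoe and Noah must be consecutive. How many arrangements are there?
Treat the 2 as one block: (12-2+1)! × 2! = 39916800 × 2 = 79833600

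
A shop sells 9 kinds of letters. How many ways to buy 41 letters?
C(41+9-1, 9-1) = C(49, 8) = 450978066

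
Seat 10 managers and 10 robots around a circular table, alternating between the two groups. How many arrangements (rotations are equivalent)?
Fix one of the managers: (10-1)! ways for the remaining managers, × 10! ways for the robots = 362880 × 3628800 = 1316818944000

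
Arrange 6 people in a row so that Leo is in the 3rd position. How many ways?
Fix one position: (6-1)! = 120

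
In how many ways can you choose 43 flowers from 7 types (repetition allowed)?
C(43+7-1, 7-1) = C(49, 6) = 13983816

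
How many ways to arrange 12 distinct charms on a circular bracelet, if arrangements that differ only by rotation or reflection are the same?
(12-1)!/2 = 39916800/2 = 19958400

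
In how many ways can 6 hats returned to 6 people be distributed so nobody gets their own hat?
!6 = Σ_{j=0}^{6} (-1)^j·6!/j! = 720 - 720 + 360 - 120 + 30 - 6 + 1 = 265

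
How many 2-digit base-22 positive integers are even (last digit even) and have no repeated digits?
Last∈{0,2,4,6,8,10,12,14,16,18,20}. Last=0: 21. Last nonzero: 10×20×P(20,0) = 200. Total = 221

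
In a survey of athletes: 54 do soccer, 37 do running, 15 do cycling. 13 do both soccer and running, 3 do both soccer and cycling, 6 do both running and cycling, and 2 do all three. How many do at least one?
|A∪B∪C| = 54+37+15-13-3-6+2 = 86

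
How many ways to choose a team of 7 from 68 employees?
C(68,7) = 68!/(7!×61!) = 969443904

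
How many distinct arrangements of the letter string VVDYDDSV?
8! / (3! × 3! × 1! × 1!) = 1120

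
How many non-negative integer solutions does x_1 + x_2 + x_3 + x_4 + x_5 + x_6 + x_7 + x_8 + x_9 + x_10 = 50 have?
C(50+10-1, 10-1) = C(59, 9) = 12565671261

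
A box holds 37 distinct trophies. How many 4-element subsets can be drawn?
C(37,4) = 37!/(4!×33!) = 66045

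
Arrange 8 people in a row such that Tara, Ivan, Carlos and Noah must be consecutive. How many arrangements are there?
Treat the 4 as one block: (8-4+1)! × 4! = 120 × 24 = 2880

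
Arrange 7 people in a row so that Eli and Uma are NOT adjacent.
Total - adjacent = 7! - (7-1)!×2 = 5040 - 1440 = 3600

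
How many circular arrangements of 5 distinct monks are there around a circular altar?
Circular: fix one position, arrange the rest. (5-1)! = 24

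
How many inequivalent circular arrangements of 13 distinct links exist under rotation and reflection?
(13-1)!/2 = 479001600/2 = 239500800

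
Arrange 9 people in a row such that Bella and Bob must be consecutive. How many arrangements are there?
Treat the 2 as one block: (9-2+1)! × 2! = 40320 × 2 = 80640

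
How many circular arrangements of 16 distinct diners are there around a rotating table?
Circular: fix one position, arrange the rest. (16-1)! = 1307674368000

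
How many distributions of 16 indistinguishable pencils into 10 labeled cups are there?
C(16+10-1, 10-1) = C(25, 9) = 2042975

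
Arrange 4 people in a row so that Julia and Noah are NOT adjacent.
Total - adjacent = 4! - (4-1)!×2 = 24 - 12 = 12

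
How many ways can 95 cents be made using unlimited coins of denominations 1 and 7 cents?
Coefficient of x^95 in 1/(1-x^1) · 1/(1-x^7). Use j coins of 7 for j = 0..⌊95/7⌋ = 13, the rest in 1s: 13 + 1 = 14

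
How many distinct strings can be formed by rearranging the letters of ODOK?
4! / (1! × 2! × 1!) = 12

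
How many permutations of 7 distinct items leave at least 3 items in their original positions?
Exactly j fixed points: C(7,j)·!(7-j); sum over j ≥ 3 (derangement numbers via !m = (m-1)·(!(m-1) + !(m-2)): !0..!4 = 1, 0, 1, 2, 9). Σ_{j=3}^{7} C(7,j)·!(7-j) = C(7,3)·!4 + C(7,4)·!3 + C(7,5)·!2 + C(7,6)·!1 + C(7,7)·!0 = 35·9 + 35·2 + 21·1 + 7·0 + 1·1 = 407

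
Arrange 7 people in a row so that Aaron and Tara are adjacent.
Treat as block: (7-1)! × 2! = 720 × 2 = 1440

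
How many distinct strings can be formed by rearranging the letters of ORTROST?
7! / (1! × 2! × 2! × 2!) = 630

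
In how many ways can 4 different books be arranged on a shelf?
4! = 24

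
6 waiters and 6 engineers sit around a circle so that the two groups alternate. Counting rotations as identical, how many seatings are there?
Fix one of the waiters: (6-1)! ways for the remaining waiters, × 6! ways for the engineers = 120 × 720 = 86400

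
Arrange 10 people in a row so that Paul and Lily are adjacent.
Treat as block: (10-1)! × 2! = 362880 × 2 = 725760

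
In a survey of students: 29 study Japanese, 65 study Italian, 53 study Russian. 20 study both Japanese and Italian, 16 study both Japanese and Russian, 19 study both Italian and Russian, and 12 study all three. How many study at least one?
|A∪B∪C| = 29+65+53-20-16-19+12 = 104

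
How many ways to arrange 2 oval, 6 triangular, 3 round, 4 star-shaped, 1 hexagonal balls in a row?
16! / (2! × 6! × 3! × 4! × 1!) = 100900800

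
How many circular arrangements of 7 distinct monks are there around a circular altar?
Circular: fix one position, arrange the rest. (7-1)! = 720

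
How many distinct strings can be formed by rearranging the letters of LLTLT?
5! / (2! × 3!) = 10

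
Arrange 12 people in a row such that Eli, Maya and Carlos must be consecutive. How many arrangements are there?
Treat the 3 as one block: (12-3+1)! × 3! = 3628800 × 6 = 21772800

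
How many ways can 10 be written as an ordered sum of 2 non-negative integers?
C(10+2-1, 2-1) = C(11, 1) = 11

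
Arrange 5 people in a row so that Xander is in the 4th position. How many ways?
Fix one position: (5-1)! = 24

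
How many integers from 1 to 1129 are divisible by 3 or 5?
⌊1129/3⌋ + ⌊1129/5⌋ - ⌊1129/15⌋ = 376 + 225 - 75 = 526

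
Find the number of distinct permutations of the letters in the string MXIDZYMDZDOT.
12! / (1! × 1! × 1! × 2! × 3! × 1! × 2! × 1!) = 19958400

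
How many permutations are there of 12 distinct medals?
12! = 479001600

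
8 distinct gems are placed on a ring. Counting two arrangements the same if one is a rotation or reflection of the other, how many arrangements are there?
(8-1)!/2 = 5040/2 = 2520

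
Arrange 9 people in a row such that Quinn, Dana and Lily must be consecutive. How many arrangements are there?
Treat the 3 as one block: (9-3+1)! × 3! = 5040 × 6 = 30240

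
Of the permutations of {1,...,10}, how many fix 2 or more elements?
Exactly j fixed points: C(10,j)·!(10-j); sum over j ≥ 2 (derangement numbers via !m = (m-1)·(!(m-1) + !(m-2)): !0..!8 = 1, 0, 1, 2, 9, 44, 265, 1854, 14833). Σ_{j=2}^{10} C(10,j)·!(10-j) = C(10,2)·!8 + C(10,3)·!7 + C(10,4)·!6 + C(10,5)·!5 + C(10,6)·!4 + C(10,7)·!3 + C(10,8)·!2 + C(10,9)·!1 + C(10,10)·!0 = 45·14833 + 120·1854 + 210·265 + 252·44 + 210·9 + 120·2 + 45·1 + 10·0 + 1·1 = 958879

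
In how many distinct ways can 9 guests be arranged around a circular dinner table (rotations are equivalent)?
Circular: fix one position, arrange the rest. (9-1)! = 40320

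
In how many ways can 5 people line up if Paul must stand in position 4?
Fix one position: (5-1)! = 24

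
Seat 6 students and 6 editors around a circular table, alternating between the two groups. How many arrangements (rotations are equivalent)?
Fix one of the students: (6-1)! ways for the remaining students, × 6! ways for the editors = 120 × 720 = 86400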